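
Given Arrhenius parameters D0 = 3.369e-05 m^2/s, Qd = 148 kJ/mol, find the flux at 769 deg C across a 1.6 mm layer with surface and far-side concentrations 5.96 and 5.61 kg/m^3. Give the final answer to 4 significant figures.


Step 1: D = D0 * exp(-Qd/(R*T))
T = 769 + 273.15 = 1042.15 K
D = 3.369e-05 * exp(-148e3 / (8.314 * 1042.15)) = 1.28581e-12 m^2/s
Step 2: J = D * (C1 - C2) / dx
J = 1.28581e-12 * (5.96 - 5.61) / 1.6e-03
J = 2.813e-10 kg/(m^2*s)


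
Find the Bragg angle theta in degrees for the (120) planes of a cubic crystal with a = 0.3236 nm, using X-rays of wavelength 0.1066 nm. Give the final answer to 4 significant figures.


d = a / sqrt(h^2+k^2+l^2)
d = 0.3236 / sqrt(5) = 0.144718 nm
lambda = 2*d*sin(theta)  =>  sin(theta) = lambda / (2*d)
sin(theta) = 0.1066 / (2 * 0.144718) = 0.368302
theta = 21.61 deg


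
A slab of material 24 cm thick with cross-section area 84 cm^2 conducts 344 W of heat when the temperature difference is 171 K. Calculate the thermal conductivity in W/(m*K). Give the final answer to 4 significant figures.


k = Q*L / (A*dT)
L = 0.24 m, A = 8.4e-03 m^2
k = 344 * 0.24 / (8.4e-03 * 171)
k = 57.48 W/(m*K)


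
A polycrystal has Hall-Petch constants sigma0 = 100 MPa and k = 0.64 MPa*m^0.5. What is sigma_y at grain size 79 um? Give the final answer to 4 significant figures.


sigma_y = sigma0 + k / sqrt(d)
d = 79 um = 7.9e-05 m
sigma_y = 100 + 0.64 / sqrt(7.9e-05)
sigma_y = 172 MPa


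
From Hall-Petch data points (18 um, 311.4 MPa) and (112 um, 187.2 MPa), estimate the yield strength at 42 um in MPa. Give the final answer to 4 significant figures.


sigma_y = sigma0 + k / sqrt(d)
1/sqrt(d1) = 1/sqrt(1.8e-05) = 235.702;  1/sqrt(d2) = 94.4911
k = (sigma1 - sigma2) / (1/sqrt(d1) - 1/sqrt(d2)) = (311.4 - 187.2) / (235.702 - 94.4911) = 0.879534 MPa*m^0.5
sigma0 = sigma1 - k/sqrt(d1) = 311.4 - 0.879534*235.702 = 104.092 MPa
sigma_y(d3) = 104.092 + 0.879534 / sqrt(4.2e-05) = 239.8 MPa


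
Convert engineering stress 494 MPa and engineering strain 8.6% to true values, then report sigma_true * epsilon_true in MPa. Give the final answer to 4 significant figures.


sigma_true = sigma_eng * (1 + epsilon_eng)
sigma_true = 494 * (1 + 0.086) = 536.484 MPa
epsilon_true = ln(1 + epsilon_eng)
epsilon_true = ln(1 + 0.086) = 0.0825012
sigma_true * epsilon_true = 536.484 * 0.0825012 = 44.26 MPa


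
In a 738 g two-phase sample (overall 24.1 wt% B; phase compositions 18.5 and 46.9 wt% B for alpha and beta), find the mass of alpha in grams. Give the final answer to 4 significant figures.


f_alpha = (C_beta - C0) / (C_beta - C_alpha)
f_alpha = (46.9 - 24.1) / (46.9 - 18.5) = 0.802817
m_alpha = f_alpha * m_total = 0.802817 * 738 = 592.5 g


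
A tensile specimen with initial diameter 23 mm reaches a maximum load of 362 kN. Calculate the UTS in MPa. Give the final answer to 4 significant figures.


A0 = pi*(d/2)^2 = pi*(23/2)^2 = 415.476 mm^2
UTS = F_max / A0 = 362*1000 / 415.476
UTS = 871.3 MPa


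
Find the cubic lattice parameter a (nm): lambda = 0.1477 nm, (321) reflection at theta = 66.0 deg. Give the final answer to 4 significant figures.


d = lambda / (2*sin(theta))
d = 0.1477 / (2*sin(66.0 deg))
d = 0.0808389 nm
a = d * sqrt(h^2+k^2+l^2) = 0.0808389 * sqrt(14)
a = 0.3025 nm


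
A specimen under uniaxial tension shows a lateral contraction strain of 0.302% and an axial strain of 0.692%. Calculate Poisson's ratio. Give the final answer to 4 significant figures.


nu = -epsilon_lat / epsilon_axial
Lateral strain is contraction (negative), so using magnitudes:
nu = 0.302 / 0.692
nu = 0.4364


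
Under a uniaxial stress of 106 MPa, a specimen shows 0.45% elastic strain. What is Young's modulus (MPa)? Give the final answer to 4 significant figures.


E = sigma / epsilon
epsilon = 0.45% = 4.5e-03
E = 106 / 4.5e-03
E = 23560 MPa


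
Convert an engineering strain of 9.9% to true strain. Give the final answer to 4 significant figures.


epsilon_true = ln(1 + epsilon_eng)
epsilon_true = ln(1 + 0.099)
epsilon_true = 0.0944


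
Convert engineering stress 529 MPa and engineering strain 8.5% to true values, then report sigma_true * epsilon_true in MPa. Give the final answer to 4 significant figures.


sigma_true = sigma_eng * (1 + epsilon_eng)
sigma_true = 529 * (1 + 0.085) = 573.965 MPa
epsilon_true = ln(1 + epsilon_eng)
epsilon_true = ln(1 + 0.085) = 0.08158
sigma_true * epsilon_true = 573.965 * 0.08158 = 46.82 MPa


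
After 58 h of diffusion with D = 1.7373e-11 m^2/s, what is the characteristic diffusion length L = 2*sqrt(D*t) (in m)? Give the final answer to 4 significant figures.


t = 58 hr = 208800 s
Diffusion length = 2*sqrt(D*t)
= 2*sqrt(1.7373e-11 * 208800)
= 3.809e-03 m


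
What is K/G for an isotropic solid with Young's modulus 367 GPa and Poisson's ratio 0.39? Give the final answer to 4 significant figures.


G = E / (2*(1+nu))
G = 367 / (2*(1+0.39)) = 132.014 GPa
K = E / (3*(1-2*nu))
K = 367 / (3*(1-2*0.39)) = 556.061 GPa
K/G = 556.061 / 132.014 = 4.212


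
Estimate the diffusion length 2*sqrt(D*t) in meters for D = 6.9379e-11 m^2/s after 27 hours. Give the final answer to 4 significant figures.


t = 27 hr = 97200 s
Diffusion length = 2*sqrt(D*t)
= 2*sqrt(6.9379e-11 * 97200)
= 5.194e-03 m


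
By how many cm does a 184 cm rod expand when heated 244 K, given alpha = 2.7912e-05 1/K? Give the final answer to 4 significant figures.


dL = L0 * alpha * dT
dL = 184 * 2.7912e-05 * 244
dL = 1.253 cm


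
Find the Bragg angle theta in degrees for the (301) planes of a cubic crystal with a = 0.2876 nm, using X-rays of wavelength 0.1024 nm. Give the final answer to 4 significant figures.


d = a / sqrt(h^2+k^2+l^2)
d = 0.2876 / sqrt(10) = 0.0909471 nm
lambda = 2*d*sin(theta)  =>  sin(theta) = lambda / (2*d)
sin(theta) = 0.1024 / (2 * 0.0909471) = 0.562965
theta = 34.26 deg


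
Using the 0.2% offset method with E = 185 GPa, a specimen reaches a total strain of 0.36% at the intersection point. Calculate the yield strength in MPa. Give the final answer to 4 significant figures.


Offset strain = 0.002
Elastic strain at yield = total_strain - offset = 3.6e-03 - 0.002 = 1.6e-03
sigma_y = E * elastic_strain = 185000 * 1.6e-03
sigma_y = 296 MPa


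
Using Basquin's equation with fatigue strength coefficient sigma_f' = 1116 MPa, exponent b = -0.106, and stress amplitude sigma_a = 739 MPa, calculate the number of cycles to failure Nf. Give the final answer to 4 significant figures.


sigma_a = sigma_f' * (2*Nf)^b
2*Nf = (sigma_a / sigma_f')^(1/b)
2*Nf = (739 / 1116)^(1/-0.106)
2*Nf = 48.8501
Nf = 24.43 cycles


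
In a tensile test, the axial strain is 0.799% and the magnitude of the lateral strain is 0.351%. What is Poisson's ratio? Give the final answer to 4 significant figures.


nu = -epsilon_lat / epsilon_axial
Lateral strain is contraction (negative), so using magnitudes:
nu = 0.351 / 0.799
nu = 0.4393


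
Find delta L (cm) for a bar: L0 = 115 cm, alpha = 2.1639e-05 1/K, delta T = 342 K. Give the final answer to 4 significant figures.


dL = L0 * alpha * dT
dL = 115 * 2.1639e-05 * 342
dL = 0.8511 cm


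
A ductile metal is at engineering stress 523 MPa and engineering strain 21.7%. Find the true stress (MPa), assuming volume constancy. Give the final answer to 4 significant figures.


sigma_true = sigma_eng * (1 + epsilon_eng)
sigma_true = 523 * (1 + 0.217)
sigma_true = 636.5 MPa


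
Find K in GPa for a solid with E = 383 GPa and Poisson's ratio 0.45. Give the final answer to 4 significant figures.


K = E / (3*(1-2*nu))
K = 383 / (3*(1-2*0.45))
K = 1277 GPa


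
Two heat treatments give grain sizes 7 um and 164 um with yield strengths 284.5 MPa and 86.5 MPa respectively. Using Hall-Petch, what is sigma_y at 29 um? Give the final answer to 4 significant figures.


sigma_y = sigma0 + k / sqrt(d)
1/sqrt(d1) = 1/sqrt(7e-06) = 377.964;  1/sqrt(d2) = 78.0869
k = (sigma1 - sigma2) / (1/sqrt(d1) - 1/sqrt(d2)) = (284.5 - 86.5) / (377.964 - 78.0869) = 0.660269 MPa*m^0.5
sigma0 = sigma1 - k/sqrt(d1) = 284.5 - 0.660269*377.964 = 34.9416 MPa
sigma_y(d3) = 34.9416 + 0.660269 / sqrt(2.9e-05) = 157.6 MPa


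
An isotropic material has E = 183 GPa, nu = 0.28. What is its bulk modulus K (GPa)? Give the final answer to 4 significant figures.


K = E / (3*(1-2*nu))
K = 183 / (3*(1-2*0.28))
K = 138.6 GPa


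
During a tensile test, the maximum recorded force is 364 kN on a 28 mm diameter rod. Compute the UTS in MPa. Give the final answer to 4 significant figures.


A0 = pi*(d/2)^2 = pi*(28/2)^2 = 615.752 mm^2
UTS = F_max / A0 = 364*1000 / 615.752
UTS = 591.1 MPa


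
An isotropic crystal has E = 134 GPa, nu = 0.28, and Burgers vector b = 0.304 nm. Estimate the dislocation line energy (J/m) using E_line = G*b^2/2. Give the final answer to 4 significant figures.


Step 1: G = E / (2*(1+nu))
G = 134 / (2*(1+0.28)) = 52.3438 GPa = 5.23438e+10 Pa
Step 2: E_line = G*b^2/2
b = 0.304 nm = 3.04e-10 m
E_line = 0.5 * 5.23438e+10 * (3.04e-10)^2 = 2.419e-09 J/m


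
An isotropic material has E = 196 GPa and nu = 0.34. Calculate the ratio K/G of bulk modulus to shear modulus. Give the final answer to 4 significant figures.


G = E / (2*(1+nu))
G = 196 / (2*(1+0.34)) = 73.1343 GPa
K = E / (3*(1-2*nu))
K = 196 / (3*(1-2*0.34)) = 204.167 GPa
K/G = 204.167 / 73.1343 = 2.792


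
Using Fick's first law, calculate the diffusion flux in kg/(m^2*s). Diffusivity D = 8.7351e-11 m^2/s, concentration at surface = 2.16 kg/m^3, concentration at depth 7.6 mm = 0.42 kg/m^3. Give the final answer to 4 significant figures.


J = -D * (dC/dx) = D * (C1 - C2) / dx
J = 8.7351e-11 * (2.16 - 0.42) / 7.6e-03
J = 2e-08 kg/(m^2*s)


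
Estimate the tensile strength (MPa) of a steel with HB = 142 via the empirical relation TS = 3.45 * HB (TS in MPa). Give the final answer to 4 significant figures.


TS (MPa) = 3.45 * HB
TS = 3.45 * 142
TS = 489.9 MPa


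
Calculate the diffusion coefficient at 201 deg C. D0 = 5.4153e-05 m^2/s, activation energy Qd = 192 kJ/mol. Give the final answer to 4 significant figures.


D = D0 * exp(-Qd / (R*T))
T = 474.15 K
D = 5.4153e-05 * exp(-192e3 / (8.314 * 474.15))
D = 3.813e-26 m^2/s


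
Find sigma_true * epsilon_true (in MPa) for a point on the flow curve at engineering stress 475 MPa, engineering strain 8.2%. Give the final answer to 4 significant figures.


sigma_true = sigma_eng * (1 + epsilon_eng)
sigma_true = 475 * (1 + 0.082) = 513.95 MPa
epsilon_true = ln(1 + epsilon_eng)
epsilon_true = ln(1 + 0.082) = 0.0788112
sigma_true * epsilon_true = 513.95 * 0.0788112 = 40.51 MPa


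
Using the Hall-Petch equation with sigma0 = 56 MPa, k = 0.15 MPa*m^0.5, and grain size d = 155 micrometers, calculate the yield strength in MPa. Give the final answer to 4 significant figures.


sigma_y = sigma0 + k / sqrt(d)
d = 155 um = 1.55e-04 m
sigma_y = 56 + 0.15 / sqrt(1.55e-04)
sigma_y = 68.05 MPa


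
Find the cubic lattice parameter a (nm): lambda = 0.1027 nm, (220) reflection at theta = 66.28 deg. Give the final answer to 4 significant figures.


d = lambda / (2*sin(theta))
d = 0.1027 / (2*sin(66.28 deg))
d = 0.0560882 nm
a = d * sqrt(h^2+k^2+l^2) = 0.0560882 * sqrt(8)
a = 0.1586 nm


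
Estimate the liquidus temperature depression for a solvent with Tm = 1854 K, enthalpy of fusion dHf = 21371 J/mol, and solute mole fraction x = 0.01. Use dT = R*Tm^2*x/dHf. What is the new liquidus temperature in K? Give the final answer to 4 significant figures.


dT = R*Tm^2*x / dHf
dT = 8.314 * 1854^2 * 0.01 / 21371
dT = 13.3723 K
T_new = 1854 - 13.3723 = 1841 K


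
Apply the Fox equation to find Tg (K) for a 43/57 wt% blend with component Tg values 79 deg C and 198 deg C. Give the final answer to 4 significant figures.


1/Tg = w1/Tg1 + w2/Tg2 (in Kelvin)
Tg1 = 352.15 K, Tg2 = 471.15 K
1/Tg = 0.43/352.15 + 0.57/471.15
Tg = 411.4 K


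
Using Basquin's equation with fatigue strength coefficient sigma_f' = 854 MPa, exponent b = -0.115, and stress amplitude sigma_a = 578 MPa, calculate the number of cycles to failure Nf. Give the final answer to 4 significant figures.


sigma_a = sigma_f' * (2*Nf)^b
2*Nf = (sigma_a / sigma_f')^(1/b)
2*Nf = (578 / 854)^(1/-0.115)
2*Nf = 29.7971
Nf = 14.9 cycles


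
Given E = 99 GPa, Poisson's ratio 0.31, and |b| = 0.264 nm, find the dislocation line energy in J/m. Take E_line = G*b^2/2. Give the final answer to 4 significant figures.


Step 1: G = E / (2*(1+nu))
G = 99 / (2*(1+0.31)) = 37.7863 GPa = 3.77863e+10 Pa
Step 2: E_line = G*b^2/2
b = 0.264 nm = 2.64e-10 m
E_line = 0.5 * 3.77863e+10 * (2.64e-10)^2 = 1.317e-09 J/m


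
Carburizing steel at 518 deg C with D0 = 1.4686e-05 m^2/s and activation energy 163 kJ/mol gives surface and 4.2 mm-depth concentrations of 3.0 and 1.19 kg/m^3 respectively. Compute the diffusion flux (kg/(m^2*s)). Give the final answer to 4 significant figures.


Step 1: D = D0 * exp(-Qd/(R*T))
T = 518 + 273.15 = 791.15 K
D = 1.4686e-05 * exp(-163e3 / (8.314 * 791.15)) = 2.53895e-16 m^2/s
Step 2: J = D * (C1 - C2) / dx
J = 2.53895e-16 * (3.0 - 1.19) / 4.2e-03
J = 1.094e-13 kg/(m^2*s)


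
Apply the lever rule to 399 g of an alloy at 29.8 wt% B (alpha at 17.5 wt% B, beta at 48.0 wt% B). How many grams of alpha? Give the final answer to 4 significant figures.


f_alpha = (C_beta - C0) / (C_beta - C_alpha)
f_alpha = (48.0 - 29.8) / (48.0 - 17.5) = 0.596721
m_alpha = f_alpha * m_total = 0.596721 * 399 = 238.1 g


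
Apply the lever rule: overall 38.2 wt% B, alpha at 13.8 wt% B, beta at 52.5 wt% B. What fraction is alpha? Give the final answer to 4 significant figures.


f_alpha = (C_beta - C0) / (C_beta - C_alpha)
f_alpha = (52.5 - 38.2) / (52.5 - 13.8)
f_alpha = 0.3695


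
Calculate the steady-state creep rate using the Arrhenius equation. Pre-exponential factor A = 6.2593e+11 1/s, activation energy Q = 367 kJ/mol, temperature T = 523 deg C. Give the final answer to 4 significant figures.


rate = A * exp(-Q / (R*T))
T = 523 + 273.15 = 796.15 K
rate = 6.2593e+11 * exp(-367e3 / (8.314 * 796.15))
rate = 5.214e-13 1/s


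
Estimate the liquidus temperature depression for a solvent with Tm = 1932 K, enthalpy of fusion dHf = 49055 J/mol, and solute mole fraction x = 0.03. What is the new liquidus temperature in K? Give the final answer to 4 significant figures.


dT = R*Tm^2*x / dHf
dT = 8.314 * 1932^2 * 0.03 / 49055
dT = 18.9785 K
T_new = 1932 - 18.9785 = 1913 K


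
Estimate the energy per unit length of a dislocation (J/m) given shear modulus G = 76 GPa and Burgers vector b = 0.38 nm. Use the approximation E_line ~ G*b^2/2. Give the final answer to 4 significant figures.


E = G*b^2/2
b = 0.38 nm = 3.8e-10 m
G = 76 GPa = 7.6e+10 Pa
E = 0.5 * 7.6e+10 * (3.8e-10)^2
E = 5.487e-09 J/m


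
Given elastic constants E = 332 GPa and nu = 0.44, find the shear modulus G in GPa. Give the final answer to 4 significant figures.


G = E / (2*(1+nu))
G = 332 / (2*(1+0.44))
G = 115.3 GPa


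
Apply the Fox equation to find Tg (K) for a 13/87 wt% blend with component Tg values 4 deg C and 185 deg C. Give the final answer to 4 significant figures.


1/Tg = w1/Tg1 + w2/Tg2 (in Kelvin)
Tg1 = 277.15 K, Tg2 = 458.15 K
1/Tg = 0.13/277.15 + 0.87/458.15
Tg = 422.3 K


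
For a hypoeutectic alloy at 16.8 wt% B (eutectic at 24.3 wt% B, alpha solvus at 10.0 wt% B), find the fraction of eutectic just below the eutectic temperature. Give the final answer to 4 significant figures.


f_primary = (C_e - C0) / (C_e - C_alpha_max)
f_primary = (24.3 - 16.8) / (24.3 - 10.0)
f_primary = 0.524476
f_eutectic = 1 - 0.524476 = 0.4755


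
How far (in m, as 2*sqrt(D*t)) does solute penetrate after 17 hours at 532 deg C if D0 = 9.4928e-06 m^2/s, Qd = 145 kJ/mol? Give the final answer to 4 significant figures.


Step 1: D = D0 * exp(-Qd/(R*T))
T = 805.15 K
D = 9.4928e-06 * exp(-145e3 / (8.314 * 805.15)) = 3.71607e-15 m^2/s
Step 2: L = 2*sqrt(D*t)
t = 17 h = 61200 s
L = 2*sqrt(3.71607e-15 * 61200) = 3.016e-05 m


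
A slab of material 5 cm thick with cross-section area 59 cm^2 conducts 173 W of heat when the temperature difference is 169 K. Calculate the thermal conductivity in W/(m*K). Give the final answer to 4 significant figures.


k = Q*L / (A*dT)
L = 0.05 m, A = 5.9e-03 m^2
k = 173 * 0.05 / (5.9e-03 * 169)
k = 8.675 W/(m*K)


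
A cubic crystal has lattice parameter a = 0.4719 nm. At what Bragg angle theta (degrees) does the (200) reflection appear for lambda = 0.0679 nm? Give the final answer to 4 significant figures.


d = a / sqrt(h^2+k^2+l^2)
d = 0.4719 / sqrt(4) = 0.23595 nm
lambda = 2*d*sin(theta)  =>  sin(theta) = lambda / (2*d)
sin(theta) = 0.0679 / (2 * 0.23595) = 0.143886
theta = 8.273 deg


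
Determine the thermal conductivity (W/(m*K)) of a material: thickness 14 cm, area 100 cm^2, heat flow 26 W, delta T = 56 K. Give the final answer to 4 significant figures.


k = Q*L / (A*dT)
L = 0.14 m, A = 0.01 m^2
k = 26 * 0.14 / (0.01 * 56)
k = 6.5 W/(m*K)


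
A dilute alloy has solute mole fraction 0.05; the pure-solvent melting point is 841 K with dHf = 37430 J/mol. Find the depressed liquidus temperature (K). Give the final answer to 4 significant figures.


dT = R*Tm^2*x / dHf
dT = 8.314 * 841^2 * 0.05 / 37430
dT = 7.85511 K
T_new = 841 - 7.85511 = 833.1 K


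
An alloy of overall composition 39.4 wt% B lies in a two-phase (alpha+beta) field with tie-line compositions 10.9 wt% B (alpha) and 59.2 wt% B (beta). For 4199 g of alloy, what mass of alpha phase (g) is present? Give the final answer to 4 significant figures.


f_alpha = (C_beta - C0) / (C_beta - C_alpha)
f_alpha = (59.2 - 39.4) / (59.2 - 10.9) = 0.409938
m_alpha = f_alpha * m_total = 0.409938 * 4199 = 1721 g


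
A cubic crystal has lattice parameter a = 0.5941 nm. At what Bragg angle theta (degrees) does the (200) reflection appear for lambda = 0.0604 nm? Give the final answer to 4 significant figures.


d = a / sqrt(h^2+k^2+l^2)
d = 0.5941 / sqrt(4) = 0.29705 nm
lambda = 2*d*sin(theta)  =>  sin(theta) = lambda / (2*d)
sin(theta) = 0.0604 / (2 * 0.29705) = 0.101666
theta = 5.835 deg


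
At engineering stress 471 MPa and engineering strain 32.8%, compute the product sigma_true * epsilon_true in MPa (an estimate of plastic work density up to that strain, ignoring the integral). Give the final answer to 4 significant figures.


sigma_true = sigma_eng * (1 + epsilon_eng)
sigma_true = 471 * (1 + 0.328) = 625.488 MPa
epsilon_true = ln(1 + epsilon_eng)
epsilon_true = ln(1 + 0.328) = 0.283674
sigma_true * epsilon_true = 625.488 * 0.283674 = 177.4 MPa


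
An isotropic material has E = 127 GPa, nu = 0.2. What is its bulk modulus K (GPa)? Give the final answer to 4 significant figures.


K = E / (3*(1-2*nu))
K = 127 / (3*(1-2*0.2))
K = 70.56 GPa


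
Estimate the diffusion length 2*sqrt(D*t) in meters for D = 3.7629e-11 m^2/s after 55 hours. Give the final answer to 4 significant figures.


t = 55 hr = 198000 s
Diffusion length = 2*sqrt(D*t)
= 2*sqrt(3.7629e-11 * 198000)
= 5.459e-03 m


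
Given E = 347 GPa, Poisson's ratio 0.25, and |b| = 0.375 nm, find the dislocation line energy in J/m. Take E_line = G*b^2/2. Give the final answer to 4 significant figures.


Step 1: G = E / (2*(1+nu))
G = 347 / (2*(1+0.25)) = 138.8 GPa = 1.388e+11 Pa
Step 2: E_line = G*b^2/2
b = 0.375 nm = 3.75e-10 m
E_line = 0.5 * 1.388e+11 * (3.75e-10)^2 = 9.759e-09 J/m


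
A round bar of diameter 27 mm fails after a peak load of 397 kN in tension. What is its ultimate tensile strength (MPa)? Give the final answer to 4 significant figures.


A0 = pi*(d/2)^2 = pi*(27/2)^2 = 572.555 mm^2
UTS = F_max / A0 = 397*1000 / 572.555
UTS = 693.4 MPa


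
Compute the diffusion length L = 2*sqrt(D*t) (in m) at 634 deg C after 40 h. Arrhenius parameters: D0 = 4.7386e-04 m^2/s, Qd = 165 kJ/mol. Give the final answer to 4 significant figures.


Step 1: D = D0 * exp(-Qd/(R*T))
T = 907.15 K
D = 4.7386e-04 * exp(-165e3 / (8.314 * 907.15)) = 1.49429e-13 m^2/s
Step 2: L = 2*sqrt(D*t)
t = 40 h = 144000 s
L = 2*sqrt(1.49429e-13 * 144000) = 2.934e-04 m


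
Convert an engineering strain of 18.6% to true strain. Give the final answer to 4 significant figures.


epsilon_true = ln(1 + epsilon_eng)
epsilon_true = ln(1 + 0.186)
epsilon_true = 0.1706


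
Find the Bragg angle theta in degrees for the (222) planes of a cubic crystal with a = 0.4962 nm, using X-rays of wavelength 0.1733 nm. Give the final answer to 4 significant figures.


d = a / sqrt(h^2+k^2+l^2)
d = 0.4962 / sqrt(12) = 0.143241 nm
lambda = 2*d*sin(theta)  =>  sin(theta) = lambda / (2*d)
sin(theta) = 0.1733 / (2 * 0.143241) = 0.604926
theta = 37.22 deg


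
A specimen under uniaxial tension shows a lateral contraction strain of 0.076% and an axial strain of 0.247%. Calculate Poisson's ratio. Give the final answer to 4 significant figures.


nu = -epsilon_lat / epsilon_axial
Lateral strain is contraction (negative), so using magnitudes:
nu = 0.076 / 0.247
nu = 0.3077


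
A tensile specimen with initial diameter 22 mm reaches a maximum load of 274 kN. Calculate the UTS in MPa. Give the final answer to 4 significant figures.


A0 = pi*(d/2)^2 = pi*(22/2)^2 = 380.133 mm^2
UTS = F_max / A0 = 274*1000 / 380.133
UTS = 720.8 MPa


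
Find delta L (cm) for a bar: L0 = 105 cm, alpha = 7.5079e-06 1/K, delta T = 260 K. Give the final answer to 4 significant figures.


dL = L0 * alpha * dT
dL = 105 * 7.5079e-06 * 260
dL = 0.205 cm


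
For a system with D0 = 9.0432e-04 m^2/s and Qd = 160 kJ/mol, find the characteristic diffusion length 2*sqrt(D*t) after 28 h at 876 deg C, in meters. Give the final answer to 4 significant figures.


Step 1: D = D0 * exp(-Qd/(R*T))
T = 1149.15 K
D = 9.0432e-04 * exp(-160e3 / (8.314 * 1149.15)) = 4.82232e-11 m^2/s
Step 2: L = 2*sqrt(D*t)
t = 28 h = 100800 s
L = 2*sqrt(4.82232e-11 * 100800) = 4.409e-03 m


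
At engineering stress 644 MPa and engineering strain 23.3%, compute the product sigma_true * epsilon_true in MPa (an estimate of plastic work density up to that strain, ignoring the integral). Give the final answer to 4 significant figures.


sigma_true = sigma_eng * (1 + epsilon_eng)
sigma_true = 644 * (1 + 0.233) = 794.052 MPa
epsilon_true = ln(1 + epsilon_eng)
epsilon_true = ln(1 + 0.233) = 0.20945
sigma_true * epsilon_true = 794.052 * 0.20945 = 166.3 MPa


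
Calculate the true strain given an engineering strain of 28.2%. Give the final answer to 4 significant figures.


epsilon_true = ln(1 + epsilon_eng)
epsilon_true = ln(1 + 0.282)
epsilon_true = 0.2484


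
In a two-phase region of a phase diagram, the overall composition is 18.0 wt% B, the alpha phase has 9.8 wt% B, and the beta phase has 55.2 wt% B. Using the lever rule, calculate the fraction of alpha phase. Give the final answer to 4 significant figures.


f_alpha = (C_beta - C0) / (C_beta - C_alpha)
f_alpha = (55.2 - 18.0) / (55.2 - 9.8)
f_alpha = 0.8194


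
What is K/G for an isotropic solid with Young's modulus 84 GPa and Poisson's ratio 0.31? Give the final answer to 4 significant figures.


G = E / (2*(1+nu))
G = 84 / (2*(1+0.31)) = 32.0611 GPa
K = E / (3*(1-2*nu))
K = 84 / (3*(1-2*0.31)) = 73.6842 GPa
K/G = 73.6842 / 32.0611 = 2.298


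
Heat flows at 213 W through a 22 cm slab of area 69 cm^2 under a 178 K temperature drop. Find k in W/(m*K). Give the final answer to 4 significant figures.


k = Q*L / (A*dT)
L = 0.22 m, A = 6.9e-03 m^2
k = 213 * 0.22 / (6.9e-03 * 178)
k = 38.15 W/(m*K)


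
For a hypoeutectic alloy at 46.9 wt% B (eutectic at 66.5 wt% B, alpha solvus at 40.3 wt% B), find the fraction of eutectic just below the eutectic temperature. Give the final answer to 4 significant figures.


f_primary = (C_e - C0) / (C_e - C_alpha_max)
f_primary = (66.5 - 46.9) / (66.5 - 40.3)
f_primary = 0.748092
f_eutectic = 1 - 0.748092 = 0.2519


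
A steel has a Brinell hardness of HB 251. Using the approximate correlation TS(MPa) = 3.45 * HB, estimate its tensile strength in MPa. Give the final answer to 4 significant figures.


TS (MPa) = 3.45 * HB
TS = 3.45 * 251
TS = 866 MPa


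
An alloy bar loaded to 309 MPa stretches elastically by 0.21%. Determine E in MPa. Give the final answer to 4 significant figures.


E = sigma / epsilon
epsilon = 0.21% = 2.1e-03
E = 309 / 2.1e-03
E = 147100 MPa


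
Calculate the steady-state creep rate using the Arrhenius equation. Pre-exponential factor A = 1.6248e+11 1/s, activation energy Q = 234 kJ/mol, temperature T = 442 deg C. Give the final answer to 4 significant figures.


rate = A * exp(-Q / (R*T))
T = 442 + 273.15 = 715.15 K
rate = 1.6248e+11 * exp(-234e3 / (8.314 * 715.15))
rate = 1.315e-06 1/s


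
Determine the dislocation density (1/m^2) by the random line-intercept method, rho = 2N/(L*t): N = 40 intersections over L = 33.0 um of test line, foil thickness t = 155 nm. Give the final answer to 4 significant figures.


rho = 2N / (L * t)
L = 33.0 um = 3.3e-05 m, t = 155 nm = 1.55e-07 m
rho = 2 * 40 / (3.3e-05 * 1.55e-07)
rho = 1.564e+13 1/m^2


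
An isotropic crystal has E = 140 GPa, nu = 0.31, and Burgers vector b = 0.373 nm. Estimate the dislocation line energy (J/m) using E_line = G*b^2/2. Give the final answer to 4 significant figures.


Step 1: G = E / (2*(1+nu))
G = 140 / (2*(1+0.31)) = 53.4351 GPa = 5.34351e+10 Pa
Step 2: E_line = G*b^2/2
b = 0.373 nm = 3.73e-10 m
E_line = 0.5 * 5.34351e+10 * (3.73e-10)^2 = 3.717e-09 J/m


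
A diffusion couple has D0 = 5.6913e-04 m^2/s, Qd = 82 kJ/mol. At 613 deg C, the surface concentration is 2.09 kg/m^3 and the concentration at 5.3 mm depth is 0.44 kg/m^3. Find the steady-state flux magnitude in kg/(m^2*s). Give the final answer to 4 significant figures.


Step 1: D = D0 * exp(-Qd/(R*T))
T = 613 + 273.15 = 886.15 K
D = 5.6913e-04 * exp(-82e3 / (8.314 * 886.15)) = 8.34638e-09 m^2/s
Step 2: J = D * (C1 - C2) / dx
J = 8.34638e-09 * (2.09 - 0.44) / 5.3e-03
J = 2.598e-06 kg/(m^2*s)


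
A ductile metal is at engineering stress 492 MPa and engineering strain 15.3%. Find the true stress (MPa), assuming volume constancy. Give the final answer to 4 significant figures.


sigma_true = sigma_eng * (1 + epsilon_eng)
sigma_true = 492 * (1 + 0.153)
sigma_true = 567.3 MPa


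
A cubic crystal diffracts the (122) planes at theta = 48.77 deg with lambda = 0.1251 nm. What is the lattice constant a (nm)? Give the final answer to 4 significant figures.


d = lambda / (2*sin(theta))
d = 0.1251 / (2*sin(48.77 deg))
d = 0.0831705 nm
a = d * sqrt(h^2+k^2+l^2) = 0.0831705 * sqrt(9)
a = 0.2495 nm


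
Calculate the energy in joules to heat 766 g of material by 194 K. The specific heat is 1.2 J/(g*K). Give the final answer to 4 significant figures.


Q = m * cp * dT
Q = 766 * 1.2 * 194
Q = 178300 J


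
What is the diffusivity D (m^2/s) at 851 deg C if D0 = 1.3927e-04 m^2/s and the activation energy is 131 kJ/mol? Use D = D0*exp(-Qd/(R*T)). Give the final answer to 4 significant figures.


D = D0 * exp(-Qd / (R*T))
T = 1124.15 K
D = 1.3927e-04 * exp(-131e3 / (8.314 * 1124.15))
D = 1.139e-10 m^2/s


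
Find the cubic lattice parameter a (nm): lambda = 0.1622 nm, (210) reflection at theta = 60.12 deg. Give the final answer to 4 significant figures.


d = lambda / (2*sin(theta))
d = 0.1622 / (2*sin(60.12 deg))
d = 0.0935333 nm
a = d * sqrt(h^2+k^2+l^2) = 0.0935333 * sqrt(5)
a = 0.2091 nm


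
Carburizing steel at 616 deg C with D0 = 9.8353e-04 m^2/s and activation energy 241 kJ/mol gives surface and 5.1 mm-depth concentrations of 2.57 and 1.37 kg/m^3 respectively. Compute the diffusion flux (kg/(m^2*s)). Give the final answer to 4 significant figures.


Step 1: D = D0 * exp(-Qd/(R*T))
T = 616 + 273.15 = 889.15 K
D = 9.8353e-04 * exp(-241e3 / (8.314 * 889.15)) = 6.82839e-18 m^2/s
Step 2: J = D * (C1 - C2) / dx
J = 6.82839e-18 * (2.57 - 1.37) / 5.1e-03
J = 1.607e-15 kg/(m^2*s)


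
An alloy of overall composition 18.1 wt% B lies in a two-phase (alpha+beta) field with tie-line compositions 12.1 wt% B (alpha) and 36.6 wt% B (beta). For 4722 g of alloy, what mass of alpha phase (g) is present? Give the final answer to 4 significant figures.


f_alpha = (C_beta - C0) / (C_beta - C_alpha)
f_alpha = (36.6 - 18.1) / (36.6 - 12.1) = 0.755102
m_alpha = f_alpha * m_total = 0.755102 * 4722 = 3566 g


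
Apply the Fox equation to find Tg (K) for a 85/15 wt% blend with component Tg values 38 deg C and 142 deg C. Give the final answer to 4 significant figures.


1/Tg = w1/Tg1 + w2/Tg2 (in Kelvin)
Tg1 = 311.15 K, Tg2 = 415.15 K
1/Tg = 0.85/311.15 + 0.15/415.15
Tg = 323.3 K


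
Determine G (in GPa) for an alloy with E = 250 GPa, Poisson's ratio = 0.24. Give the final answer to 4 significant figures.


G = E / (2*(1+nu))
G = 250 / (2*(1+0.24))
G = 100.8 GPa


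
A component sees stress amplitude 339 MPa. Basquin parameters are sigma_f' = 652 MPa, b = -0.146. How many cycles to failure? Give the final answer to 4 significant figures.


sigma_a = sigma_f' * (2*Nf)^b
2*Nf = (sigma_a / sigma_f')^(1/b)
2*Nf = (339 / 652)^(1/-0.146)
2*Nf = 88.2132
Nf = 44.11 cycles


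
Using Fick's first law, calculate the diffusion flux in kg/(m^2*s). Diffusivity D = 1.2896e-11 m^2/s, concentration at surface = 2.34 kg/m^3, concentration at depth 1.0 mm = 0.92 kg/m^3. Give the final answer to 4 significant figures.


J = -D * (dC/dx) = D * (C1 - C2) / dx
J = 1.2896e-11 * (2.34 - 0.92) / 1e-03
J = 1.831e-08 kg/(m^2*s)


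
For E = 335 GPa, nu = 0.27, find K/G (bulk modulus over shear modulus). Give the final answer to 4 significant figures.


G = E / (2*(1+nu))
G = 335 / (2*(1+0.27)) = 131.89 GPa
K = E / (3*(1-2*nu))
K = 335 / (3*(1-2*0.27)) = 242.754 GPa
K/G = 242.754 / 131.89 = 1.841


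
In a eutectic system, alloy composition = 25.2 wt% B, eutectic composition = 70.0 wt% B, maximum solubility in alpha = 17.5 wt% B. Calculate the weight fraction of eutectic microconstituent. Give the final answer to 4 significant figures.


f_primary = (C_e - C0) / (C_e - C_alpha_max)
f_primary = (70.0 - 25.2) / (70.0 - 17.5)
f_primary = 0.853333
f_eutectic = 1 - 0.853333 = 0.1467


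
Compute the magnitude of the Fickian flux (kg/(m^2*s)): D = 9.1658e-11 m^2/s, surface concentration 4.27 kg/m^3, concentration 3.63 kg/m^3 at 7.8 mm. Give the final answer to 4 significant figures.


J = -D * (dC/dx) = D * (C1 - C2) / dx
J = 9.1658e-11 * (4.27 - 3.63) / 7.8e-03
J = 7.521e-09 kg/(m^2*s)


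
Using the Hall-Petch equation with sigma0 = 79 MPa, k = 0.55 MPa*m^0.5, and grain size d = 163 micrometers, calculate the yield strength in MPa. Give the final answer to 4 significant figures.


sigma_y = sigma0 + k / sqrt(d)
d = 163 um = 1.63e-04 m
sigma_y = 79 + 0.55 / sqrt(1.63e-04)
sigma_y = 122.1 MPa


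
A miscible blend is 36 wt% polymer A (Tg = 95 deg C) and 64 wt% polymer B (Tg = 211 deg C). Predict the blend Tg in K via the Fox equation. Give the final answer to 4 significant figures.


1/Tg = w1/Tg1 + w2/Tg2 (in Kelvin)
Tg1 = 368.15 K, Tg2 = 484.15 K
1/Tg = 0.36/368.15 + 0.64/484.15
Tg = 434.8 K


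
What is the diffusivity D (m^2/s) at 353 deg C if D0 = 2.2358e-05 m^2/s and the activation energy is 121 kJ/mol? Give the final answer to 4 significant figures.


D = D0 * exp(-Qd / (R*T))
T = 626.15 K
D = 2.2358e-05 * exp(-121e3 / (8.314 * 626.15))
D = 1.799e-15 m^2/s


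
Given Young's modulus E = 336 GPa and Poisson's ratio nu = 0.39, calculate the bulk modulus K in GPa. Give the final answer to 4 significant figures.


K = E / (3*(1-2*nu))
K = 336 / (3*(1-2*0.39))
K = 509.1 GPa


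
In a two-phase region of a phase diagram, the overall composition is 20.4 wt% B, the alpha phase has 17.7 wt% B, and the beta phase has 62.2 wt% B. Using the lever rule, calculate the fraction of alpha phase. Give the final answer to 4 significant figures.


f_alpha = (C_beta - C0) / (C_beta - C_alpha)
f_alpha = (62.2 - 20.4) / (62.2 - 17.7)
f_alpha = 0.9393


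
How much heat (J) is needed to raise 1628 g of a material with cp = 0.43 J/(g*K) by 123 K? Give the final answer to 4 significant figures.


Q = m * cp * dT
Q = 1628 * 0.43 * 123
Q = 86100 J


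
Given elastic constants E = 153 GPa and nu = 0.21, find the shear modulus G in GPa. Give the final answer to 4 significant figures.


G = E / (2*(1+nu))
G = 153 / (2*(1+0.21))
G = 63.22 GPa


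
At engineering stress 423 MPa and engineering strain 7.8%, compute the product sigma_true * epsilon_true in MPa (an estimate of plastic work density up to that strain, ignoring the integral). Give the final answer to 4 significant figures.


sigma_true = sigma_eng * (1 + epsilon_eng)
sigma_true = 423 * (1 + 0.078) = 455.994 MPa
epsilon_true = ln(1 + epsilon_eng)
epsilon_true = ln(1 + 0.078) = 0.0751075
sigma_true * epsilon_true = 455.994 * 0.0751075 = 34.25 MPa


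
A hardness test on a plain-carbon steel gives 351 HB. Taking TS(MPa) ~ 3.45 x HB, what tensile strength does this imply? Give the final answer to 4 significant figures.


TS (MPa) = 3.45 * HB
TS = 3.45 * 351
TS = 1211 MPa


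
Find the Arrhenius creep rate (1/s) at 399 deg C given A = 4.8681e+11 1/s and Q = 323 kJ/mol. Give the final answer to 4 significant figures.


rate = A * exp(-Q / (R*T))
T = 399 + 273.15 = 672.15 K
rate = 4.8681e+11 * exp(-323e3 / (8.314 * 672.15))
rate = 3.848e-14 1/s


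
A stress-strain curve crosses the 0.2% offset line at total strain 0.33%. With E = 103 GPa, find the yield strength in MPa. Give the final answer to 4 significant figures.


Offset strain = 0.002
Elastic strain at yield = total_strain - offset = 3.3e-03 - 0.002 = 1.3e-03
sigma_y = E * elastic_strain = 103000 * 1.3e-03
sigma_y = 133.9 MPa


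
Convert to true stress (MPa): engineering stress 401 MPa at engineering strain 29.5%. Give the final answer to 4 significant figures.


sigma_true = sigma_eng * (1 + epsilon_eng)
sigma_true = 401 * (1 + 0.295)
sigma_true = 519.3 MPa


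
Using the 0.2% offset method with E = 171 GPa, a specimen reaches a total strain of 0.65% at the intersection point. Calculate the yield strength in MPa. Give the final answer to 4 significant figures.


Offset strain = 0.002
Elastic strain at yield = total_strain - offset = 6.5e-03 - 0.002 = 4.5e-03
sigma_y = E * elastic_strain = 171000 * 4.5e-03
sigma_y = 769.5 MPa


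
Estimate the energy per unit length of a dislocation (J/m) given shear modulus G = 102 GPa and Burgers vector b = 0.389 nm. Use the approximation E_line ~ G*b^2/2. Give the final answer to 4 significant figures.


E = G*b^2/2
b = 0.389 nm = 3.89e-10 m
G = 102 GPa = 1.02e+11 Pa
E = 0.5 * 1.02e+11 * (3.89e-10)^2
E = 7.717e-09 J/m


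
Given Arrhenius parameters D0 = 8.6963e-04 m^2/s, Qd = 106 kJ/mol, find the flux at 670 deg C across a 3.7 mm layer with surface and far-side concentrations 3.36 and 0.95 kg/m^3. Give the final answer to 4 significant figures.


Step 1: D = D0 * exp(-Qd/(R*T))
T = 670 + 273.15 = 943.15 K
D = 8.6963e-04 * exp(-106e3 / (8.314 * 943.15)) = 1.17086e-09 m^2/s
Step 2: J = D * (C1 - C2) / dx
J = 1.17086e-09 * (3.36 - 0.95) / 3.7e-03
J = 7.626e-07 kg/(m^2*s)


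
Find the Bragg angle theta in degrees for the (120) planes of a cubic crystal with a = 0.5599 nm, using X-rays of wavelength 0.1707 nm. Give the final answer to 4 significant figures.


d = a / sqrt(h^2+k^2+l^2)
d = 0.5599 / sqrt(5) = 0.250395 nm
lambda = 2*d*sin(theta)  =>  sin(theta) = lambda / (2*d)
sin(theta) = 0.1707 / (2 * 0.250395) = 0.340862
theta = 19.93 deg


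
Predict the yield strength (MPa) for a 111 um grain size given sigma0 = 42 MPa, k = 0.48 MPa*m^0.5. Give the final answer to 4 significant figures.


sigma_y = sigma0 + k / sqrt(d)
d = 111 um = 1.11e-04 m
sigma_y = 42 + 0.48 / sqrt(1.11e-04)
sigma_y = 87.56 MPa


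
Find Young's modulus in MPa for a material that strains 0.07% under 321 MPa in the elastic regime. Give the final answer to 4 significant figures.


E = sigma / epsilon
epsilon = 0.07% = 7e-04
E = 321 / 7e-04
E = 458600 MPa


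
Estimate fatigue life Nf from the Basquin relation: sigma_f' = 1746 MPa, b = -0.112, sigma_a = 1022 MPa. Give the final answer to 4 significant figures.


sigma_a = sigma_f' * (2*Nf)^b
2*Nf = (sigma_a / sigma_f')^(1/b)
2*Nf = (1022 / 1746)^(1/-0.112)
2*Nf = 119.324
Nf = 59.66 cycles


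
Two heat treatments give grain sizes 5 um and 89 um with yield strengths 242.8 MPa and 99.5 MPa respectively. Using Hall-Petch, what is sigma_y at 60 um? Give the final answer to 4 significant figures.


sigma_y = sigma0 + k / sqrt(d)
1/sqrt(d1) = 1/sqrt(5e-06) = 447.214;  1/sqrt(d2) = 106
k = (sigma1 - sigma2) / (1/sqrt(d1) - 1/sqrt(d2)) = (242.8 - 99.5) / (447.214 - 106) = 0.419971 MPa*m^0.5
sigma0 = sigma1 - k/sqrt(d1) = 242.8 - 0.419971*447.214 = 54.9831 MPa
sigma_y(d3) = 54.9831 + 0.419971 / sqrt(6e-05) = 109.2 MPa


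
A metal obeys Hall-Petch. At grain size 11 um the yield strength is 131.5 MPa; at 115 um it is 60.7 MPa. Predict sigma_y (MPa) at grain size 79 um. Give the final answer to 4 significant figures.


sigma_y = sigma0 + k / sqrt(d)
1/sqrt(d1) = 1/sqrt(1.1e-05) = 301.511;  1/sqrt(d2) = 93.2505
k = (sigma1 - sigma2) / (1/sqrt(d1) - 1/sqrt(d2)) = (131.5 - 60.7) / (301.511 - 93.2505) = 0.339958 MPa*m^0.5
sigma0 = sigma1 - k/sqrt(d1) = 131.5 - 0.339958*301.511 = 28.9987 MPa
sigma_y(d3) = 28.9987 + 0.339958 / sqrt(7.9e-05) = 67.25 MPa


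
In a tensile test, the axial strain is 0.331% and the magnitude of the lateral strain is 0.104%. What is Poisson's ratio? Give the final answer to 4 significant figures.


nu = -epsilon_lat / epsilon_axial
Lateral strain is contraction (negative), so using magnitudes:
nu = 0.104 / 0.331
nu = 0.3142


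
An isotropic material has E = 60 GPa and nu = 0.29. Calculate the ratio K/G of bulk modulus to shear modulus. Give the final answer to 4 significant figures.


G = E / (2*(1+nu))
G = 60 / (2*(1+0.29)) = 23.2558 GPa
K = E / (3*(1-2*nu))
K = 60 / (3*(1-2*0.29)) = 47.619 GPa
K/G = 47.619 / 23.2558 = 2.048


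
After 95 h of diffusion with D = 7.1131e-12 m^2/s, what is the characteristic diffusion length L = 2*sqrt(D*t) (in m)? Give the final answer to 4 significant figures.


t = 95 hr = 342000 s
Diffusion length = 2*sqrt(D*t)
= 2*sqrt(7.1131e-12 * 342000)
= 3.119e-03 m


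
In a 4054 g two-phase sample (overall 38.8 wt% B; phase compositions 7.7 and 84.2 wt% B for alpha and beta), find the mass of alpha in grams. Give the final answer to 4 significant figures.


f_alpha = (C_beta - C0) / (C_beta - C_alpha)
f_alpha = (84.2 - 38.8) / (84.2 - 7.7) = 0.593464
m_alpha = f_alpha * m_total = 0.593464 * 4054 = 2406 g


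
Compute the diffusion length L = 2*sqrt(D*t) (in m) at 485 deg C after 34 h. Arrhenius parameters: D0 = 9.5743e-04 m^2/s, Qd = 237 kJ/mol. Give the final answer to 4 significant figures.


Step 1: D = D0 * exp(-Qd/(R*T))
T = 758.15 K
D = 9.5743e-04 * exp(-237e3 / (8.314 * 758.15)) = 4.48549e-20 m^2/s
Step 2: L = 2*sqrt(D*t)
t = 34 h = 122400 s
L = 2*sqrt(4.48549e-20 * 122400) = 1.482e-07 m


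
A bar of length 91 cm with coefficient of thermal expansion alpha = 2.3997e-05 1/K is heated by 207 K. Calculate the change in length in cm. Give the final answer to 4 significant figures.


dL = L0 * alpha * dT
dL = 91 * 2.3997e-05 * 207
dL = 0.452 cm


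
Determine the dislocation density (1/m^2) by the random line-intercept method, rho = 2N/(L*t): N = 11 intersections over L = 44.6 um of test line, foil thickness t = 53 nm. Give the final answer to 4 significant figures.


rho = 2N / (L * t)
L = 44.6 um = 4.46e-05 m, t = 53 nm = 5.3e-08 m
rho = 2 * 11 / (4.46e-05 * 5.3e-08)
rho = 9.307e+12 1/m^2


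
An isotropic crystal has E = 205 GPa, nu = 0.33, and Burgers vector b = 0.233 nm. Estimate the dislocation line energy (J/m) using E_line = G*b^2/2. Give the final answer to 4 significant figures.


Step 1: G = E / (2*(1+nu))
G = 205 / (2*(1+0.33)) = 77.0677 GPa = 7.70677e+10 Pa
Step 2: E_line = G*b^2/2
b = 0.233 nm = 2.33e-10 m
E_line = 0.5 * 7.70677e+10 * (2.33e-10)^2 = 2.092e-09 J/m
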